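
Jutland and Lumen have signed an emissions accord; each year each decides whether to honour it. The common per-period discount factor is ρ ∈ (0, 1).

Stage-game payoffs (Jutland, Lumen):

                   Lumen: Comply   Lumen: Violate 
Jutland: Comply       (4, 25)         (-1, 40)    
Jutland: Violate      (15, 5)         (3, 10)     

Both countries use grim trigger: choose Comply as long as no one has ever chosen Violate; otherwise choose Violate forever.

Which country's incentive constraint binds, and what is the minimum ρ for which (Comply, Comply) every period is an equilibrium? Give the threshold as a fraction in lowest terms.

For Jutland: deviation gain 15−4 = 11, per-period punishment loss 4−3 = 1. IC gives ρ ≥ 11/12.
For Lumen: gain 15, loss 15 per period, so ρ ≥ 15/30 = 1/2.
The tighter constraint is Jutland's, so cooperation needs ρ ≥ 11/12.

Jutland; ρ ≥ 11/12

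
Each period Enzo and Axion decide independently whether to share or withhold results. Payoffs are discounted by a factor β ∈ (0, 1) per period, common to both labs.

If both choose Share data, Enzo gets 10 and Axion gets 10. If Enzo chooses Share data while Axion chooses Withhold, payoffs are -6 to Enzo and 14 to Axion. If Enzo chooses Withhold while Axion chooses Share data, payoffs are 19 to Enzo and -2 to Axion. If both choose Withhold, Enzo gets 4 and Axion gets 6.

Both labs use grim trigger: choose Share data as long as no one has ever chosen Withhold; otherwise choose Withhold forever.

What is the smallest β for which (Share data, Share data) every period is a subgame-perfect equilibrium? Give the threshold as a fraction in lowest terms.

For Enzo: deviation gain 19−10 = 9, per-period punishment loss 10−4 = 6. IC gives β ≥ 9/15 = 3/5.
For Axion: gain 4, loss 4 per period, so β ≥ 4/8 = 1/2.
The tighter constraint is Enzo's, so cooperation needs β ≥ 3/5.

3/5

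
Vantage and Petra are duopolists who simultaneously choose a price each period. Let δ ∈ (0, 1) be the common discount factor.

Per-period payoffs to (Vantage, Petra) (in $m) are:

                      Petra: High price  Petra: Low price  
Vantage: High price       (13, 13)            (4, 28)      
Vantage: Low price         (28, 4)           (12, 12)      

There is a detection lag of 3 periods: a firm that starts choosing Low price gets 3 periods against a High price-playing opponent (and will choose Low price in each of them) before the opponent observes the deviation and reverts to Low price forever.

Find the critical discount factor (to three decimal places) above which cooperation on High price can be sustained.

A deviator earns 28 for 3 periods, then 12 forever; cooperating earns 13 forever. Multiplying the IC by (1−δ):
13 ≥ 28(1−δ^3) + 12δ^3, so 16·δ^3 ≥ 15 and δ^3 ≥ 15/16.
δ ≥ (15/16)^(1/3) ≈ 0.979.

0.979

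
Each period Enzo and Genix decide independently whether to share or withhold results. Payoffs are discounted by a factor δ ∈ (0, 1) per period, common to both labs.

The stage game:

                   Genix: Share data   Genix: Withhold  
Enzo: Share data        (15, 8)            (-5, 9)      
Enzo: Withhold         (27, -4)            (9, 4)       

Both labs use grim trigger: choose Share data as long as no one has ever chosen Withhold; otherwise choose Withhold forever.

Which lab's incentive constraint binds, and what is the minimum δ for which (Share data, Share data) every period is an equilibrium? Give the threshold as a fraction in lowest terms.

For Enzo: deviation gain 27−15 = 12, per-period punishment loss 15−9 = 6. IC gives δ ≥ 12/18 = 2/3.
For Genix: gain 1, loss 4 per period, so δ ≥ 1/5.
The tighter constraint is Enzo's, so cooperation needs δ ≥ 2/3.

Enzo; δ ≥ 2/3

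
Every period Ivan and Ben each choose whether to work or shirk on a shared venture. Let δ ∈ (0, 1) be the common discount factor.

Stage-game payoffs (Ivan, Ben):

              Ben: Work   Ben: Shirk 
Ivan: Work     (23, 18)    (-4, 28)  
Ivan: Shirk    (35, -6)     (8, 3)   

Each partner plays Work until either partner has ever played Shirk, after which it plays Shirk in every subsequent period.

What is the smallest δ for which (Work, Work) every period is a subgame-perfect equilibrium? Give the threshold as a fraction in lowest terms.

Ivan's threshold: (35−23)/(35−8) = 4/9.
Ben's threshold: (28−18)/(28−3) = 2/5.
4/9 > 2/5, so Ivan binds and δ* = 4/9.

4/9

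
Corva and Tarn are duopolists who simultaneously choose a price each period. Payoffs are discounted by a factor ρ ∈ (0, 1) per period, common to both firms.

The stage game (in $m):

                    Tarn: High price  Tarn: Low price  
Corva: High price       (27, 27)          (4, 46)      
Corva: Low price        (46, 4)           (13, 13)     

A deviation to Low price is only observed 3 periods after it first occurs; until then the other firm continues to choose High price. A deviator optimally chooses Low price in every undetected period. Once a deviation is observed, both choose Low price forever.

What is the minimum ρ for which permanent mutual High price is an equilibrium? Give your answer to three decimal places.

0.832

The best deviation is to choose Low price for all 3 undetected periods, earning 46 each, then 13 forever once detected.
Deviation value: 46(1−ρ^3)/(1−ρ) + 13ρ^3/(1−ρ); cooperation value: 27/(1−ρ).
IC: 27 ≥ 46(1−ρ^3) + 13ρ^3 = 46 − 33ρ^3.
So ρ^3 ≥ 19/33, giving ρ ≥ (19/33)^(1/3) ≈ 0.832.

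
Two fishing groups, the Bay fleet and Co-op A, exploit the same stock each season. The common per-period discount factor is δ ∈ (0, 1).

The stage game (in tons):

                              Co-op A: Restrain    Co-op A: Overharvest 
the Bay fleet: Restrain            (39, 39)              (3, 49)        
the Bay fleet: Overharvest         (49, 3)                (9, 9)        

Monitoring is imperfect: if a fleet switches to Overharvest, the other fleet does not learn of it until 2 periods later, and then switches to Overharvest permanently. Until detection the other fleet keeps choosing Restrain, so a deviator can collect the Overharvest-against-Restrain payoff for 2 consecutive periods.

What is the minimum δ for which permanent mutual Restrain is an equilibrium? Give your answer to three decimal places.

Deviating for the 2 undetected periods gains 49−39 = 10 per period over cooperation, then loses 39−9 = 30 per period forever once punishment starts.
Gain: 10(1 + δ + … + δ^1); loss: 30·δ^2/(1−δ).
No profitable deviation ⇔ 10(1−δ^2) ≤ 30·δ^2, i.e. δ^2 ≥ 10/(10+30) = 1/4.
Hence δ ≥ (1/4)^(1/2) ≈ 0.500.

0.500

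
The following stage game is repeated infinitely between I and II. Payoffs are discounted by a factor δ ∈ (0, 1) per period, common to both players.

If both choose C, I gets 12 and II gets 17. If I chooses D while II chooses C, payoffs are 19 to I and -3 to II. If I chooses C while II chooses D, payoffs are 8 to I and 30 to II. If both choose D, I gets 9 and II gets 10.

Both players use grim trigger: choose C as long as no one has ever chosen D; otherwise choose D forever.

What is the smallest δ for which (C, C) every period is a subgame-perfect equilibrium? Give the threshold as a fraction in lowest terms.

7/10

I: cooperation gives 12 each period; deviation gives 19 once then 9 forever.
  12/(1−δ) ≥ 19 + 9δ/(1−δ) ⇒ δ ≥ 7/10.
II: cooperation gives 17 each period; deviation gives 30 once then 10 forever.
  δ ≥ 13/20.
Both must hold, so the binding constraint is I's: δ ≥ 7/10.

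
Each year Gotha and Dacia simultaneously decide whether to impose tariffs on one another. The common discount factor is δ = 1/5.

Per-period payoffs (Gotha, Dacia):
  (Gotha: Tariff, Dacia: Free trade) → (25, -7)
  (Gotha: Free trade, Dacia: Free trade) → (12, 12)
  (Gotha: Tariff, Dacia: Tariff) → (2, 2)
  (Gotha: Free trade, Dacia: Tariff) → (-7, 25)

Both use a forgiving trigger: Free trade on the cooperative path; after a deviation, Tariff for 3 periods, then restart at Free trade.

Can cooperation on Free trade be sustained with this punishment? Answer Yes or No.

No

IC: δ+…+δ^3 ≥ (25−12)/(12−2) = 13/10.
At δ = 1/5: partial sum = 0.2480 < 1.3000. Cooperation not sustainable.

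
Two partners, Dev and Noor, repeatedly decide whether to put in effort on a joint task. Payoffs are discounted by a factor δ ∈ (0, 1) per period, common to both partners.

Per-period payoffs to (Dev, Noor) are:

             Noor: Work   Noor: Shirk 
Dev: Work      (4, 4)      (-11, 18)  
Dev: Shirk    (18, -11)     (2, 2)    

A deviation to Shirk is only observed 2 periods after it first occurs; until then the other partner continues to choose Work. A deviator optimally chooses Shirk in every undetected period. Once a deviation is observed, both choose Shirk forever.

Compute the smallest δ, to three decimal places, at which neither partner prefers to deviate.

0.935

The best deviation is to choose Shirk for all 2 undetected periods, earning 18 each, then 2 forever once detected.
Deviation value: 18(1−δ^2)/(1−δ) + 2δ^2/(1−δ); cooperation value: 4/(1−δ).
IC: 4 ≥ 18(1−δ^2) + 2δ^2 = 18 − 16δ^2.
So δ^2 ≥ 14/16 = 7/8, giving δ ≥ (7/8)^(1/2) ≈ 0.935.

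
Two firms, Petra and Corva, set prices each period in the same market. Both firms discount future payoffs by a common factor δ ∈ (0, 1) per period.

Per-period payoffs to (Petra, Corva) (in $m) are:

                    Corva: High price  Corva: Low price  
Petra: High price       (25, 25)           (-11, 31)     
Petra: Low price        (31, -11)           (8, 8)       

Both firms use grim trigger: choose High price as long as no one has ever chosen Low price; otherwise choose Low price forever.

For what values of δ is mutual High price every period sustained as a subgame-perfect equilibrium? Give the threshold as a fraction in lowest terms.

Under grim trigger the critical discount factor is (T−C)/(T−P) with T = 31, C = 25, P = 8.
δ* = (31−25)/(31−8) = 6/23.

6/23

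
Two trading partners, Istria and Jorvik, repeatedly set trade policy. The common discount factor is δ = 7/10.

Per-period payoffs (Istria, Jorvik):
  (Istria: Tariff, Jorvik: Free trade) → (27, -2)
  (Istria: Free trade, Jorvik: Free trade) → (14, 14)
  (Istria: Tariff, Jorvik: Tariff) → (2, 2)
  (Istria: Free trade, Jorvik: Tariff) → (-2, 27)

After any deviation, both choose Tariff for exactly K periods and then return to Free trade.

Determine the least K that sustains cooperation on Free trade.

2

Need Σ_{k=1}^{K} δ^k ≥ (27−14)/(14−2) = 1.0833 at δ = 7/10.
At K = 1 the sum is 0.7000 < 1.0833; at K = 2 it is 1.1900 ≥ 1.0833.
So the minimum punishment length is K = 2.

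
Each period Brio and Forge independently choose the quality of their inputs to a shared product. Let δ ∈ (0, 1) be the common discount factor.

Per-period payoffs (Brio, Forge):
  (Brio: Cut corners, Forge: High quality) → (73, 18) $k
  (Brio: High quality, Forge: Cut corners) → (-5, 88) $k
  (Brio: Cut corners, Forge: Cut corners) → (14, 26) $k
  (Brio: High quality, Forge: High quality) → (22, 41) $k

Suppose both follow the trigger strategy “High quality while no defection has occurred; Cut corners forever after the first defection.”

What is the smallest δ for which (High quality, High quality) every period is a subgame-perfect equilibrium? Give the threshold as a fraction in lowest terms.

51/59

Brio: cooperation gives 22 each period; deviation gives 73 once then 14 forever.
  22/(1−δ) ≥ 73 + 14δ/(1−δ) ⇒ δ ≥ 51/59.
Forge: cooperation gives 41 each period; deviation gives 88 once then 26 forever.
  δ ≥ 47/62.
Both must hold, so the binding constraint is Brio's: δ ≥ 51/59.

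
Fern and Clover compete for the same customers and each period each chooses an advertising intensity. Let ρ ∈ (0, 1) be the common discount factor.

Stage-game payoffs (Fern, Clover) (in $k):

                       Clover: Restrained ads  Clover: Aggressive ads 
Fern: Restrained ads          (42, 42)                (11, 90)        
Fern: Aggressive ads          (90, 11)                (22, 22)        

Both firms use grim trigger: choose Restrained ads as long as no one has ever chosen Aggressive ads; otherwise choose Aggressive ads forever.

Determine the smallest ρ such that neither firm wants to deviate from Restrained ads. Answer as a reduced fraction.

12/17

One-period gain from deviating is 90 − 42 = 48. The loss is 42 − 22 = 20 in every subsequent period, with present value 20·ρ/(1−ρ).
Deviation is unprofitable when 20·ρ/(1−ρ) ≥ 48, i.e. ρ/(1−ρ) ≥ 12/5.
Equivalently ρ ≥ 48/(48+20) = 12/17.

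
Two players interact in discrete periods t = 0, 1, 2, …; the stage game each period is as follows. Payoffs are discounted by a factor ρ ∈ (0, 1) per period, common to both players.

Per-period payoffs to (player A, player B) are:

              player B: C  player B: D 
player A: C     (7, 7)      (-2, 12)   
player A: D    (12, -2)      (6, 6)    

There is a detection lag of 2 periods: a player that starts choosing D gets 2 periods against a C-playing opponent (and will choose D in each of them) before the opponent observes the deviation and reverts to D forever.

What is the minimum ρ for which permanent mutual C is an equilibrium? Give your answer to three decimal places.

Deviating for the 2 undetected periods gains 12−7 = 5 per period over cooperation, then loses 7−6 = 1 per period forever once punishment starts.
Gain: 5(1 + ρ + … + ρ^1); loss: 1·ρ^2/(1−ρ).
No profitable deviation ⇔ 5(1−ρ^2) ≤ 1·ρ^2, i.e. ρ^2 ≥ 5/(5+1) = 5/6.
Hence ρ ≥ (5/6)^(1/2) ≈ 0.913.

0.913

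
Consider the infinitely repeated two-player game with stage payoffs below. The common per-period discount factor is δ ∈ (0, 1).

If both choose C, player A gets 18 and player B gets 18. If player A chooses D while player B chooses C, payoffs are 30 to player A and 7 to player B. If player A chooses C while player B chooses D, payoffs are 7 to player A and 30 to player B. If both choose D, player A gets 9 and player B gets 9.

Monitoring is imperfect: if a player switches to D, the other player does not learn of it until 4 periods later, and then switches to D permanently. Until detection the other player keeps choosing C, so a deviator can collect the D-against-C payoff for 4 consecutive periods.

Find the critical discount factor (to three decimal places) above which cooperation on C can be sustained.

0.869

The best deviation is to choose D for all 4 undetected periods, earning 30 each, then 9 forever once detected.
Deviation value: 30(1−δ^4)/(1−δ) + 9δ^4/(1−δ); cooperation value: 18/(1−δ).
IC: 18 ≥ 30(1−δ^4) + 9δ^4 = 30 − 21δ^4.
So δ^4 ≥ 12/21 = 4/7, giving δ ≥ (4/7)^(1/4) ≈ 0.869.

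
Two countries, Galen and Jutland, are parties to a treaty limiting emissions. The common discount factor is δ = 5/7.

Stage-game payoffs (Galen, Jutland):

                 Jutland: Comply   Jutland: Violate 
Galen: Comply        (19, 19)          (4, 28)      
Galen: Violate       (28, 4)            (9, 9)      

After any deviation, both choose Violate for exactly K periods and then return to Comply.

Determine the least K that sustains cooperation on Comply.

Need Σ_{k=1}^{K} δ^k ≥ (28−19)/(19−9) = 0.9000 at δ = 5/7.
At K = 1 the sum is 0.7143 < 0.9000; at K = 2 it is 1.2245 ≥ 0.9000.
So the minimum punishment length is K = 2.

2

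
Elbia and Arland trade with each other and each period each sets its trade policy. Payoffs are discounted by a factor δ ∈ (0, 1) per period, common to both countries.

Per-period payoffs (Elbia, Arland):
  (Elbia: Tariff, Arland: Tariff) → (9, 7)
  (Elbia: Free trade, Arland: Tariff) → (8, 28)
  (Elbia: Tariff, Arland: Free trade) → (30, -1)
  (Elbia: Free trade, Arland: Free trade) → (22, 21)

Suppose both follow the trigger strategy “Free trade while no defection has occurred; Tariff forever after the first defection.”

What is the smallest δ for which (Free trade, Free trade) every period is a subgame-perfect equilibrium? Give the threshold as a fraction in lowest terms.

8/21

For Elbia: deviation gain 30−22 = 8, per-period punishment loss 22−9 = 13. IC gives δ ≥ 8/21.
For Arland: gain 7, loss 14 per period, so δ ≥ 7/21 = 1/3.
The tighter constraint is Elbia's, so cooperation needs δ ≥ 8/21.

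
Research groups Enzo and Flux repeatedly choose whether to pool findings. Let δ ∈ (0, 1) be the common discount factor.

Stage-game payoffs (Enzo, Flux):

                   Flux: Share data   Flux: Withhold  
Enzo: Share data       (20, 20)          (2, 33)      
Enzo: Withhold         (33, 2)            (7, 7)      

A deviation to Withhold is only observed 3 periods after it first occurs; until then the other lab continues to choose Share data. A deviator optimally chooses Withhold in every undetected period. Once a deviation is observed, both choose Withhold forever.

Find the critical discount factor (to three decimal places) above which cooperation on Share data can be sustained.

0.794

A deviator earns 33 for 3 periods, then 7 forever; cooperating earns 20 forever. Multiplying the IC by (1−δ):
20 ≥ 33(1−δ^3) + 7δ^3, so 26·δ^3 ≥ 13 and δ^3 ≥ 1/2.
δ ≥ (1/2)^(1/3) ≈ 0.794.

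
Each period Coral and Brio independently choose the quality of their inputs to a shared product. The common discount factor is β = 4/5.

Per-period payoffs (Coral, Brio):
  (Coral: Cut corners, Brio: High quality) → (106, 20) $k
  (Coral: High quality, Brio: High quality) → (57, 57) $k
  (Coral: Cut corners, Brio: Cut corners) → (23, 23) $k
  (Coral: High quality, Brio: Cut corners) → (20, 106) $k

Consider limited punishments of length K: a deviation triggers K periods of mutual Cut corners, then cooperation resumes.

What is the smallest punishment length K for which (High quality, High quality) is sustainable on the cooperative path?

No profitable deviation requires (57−23)(β+…+β^K) ≥ 106−57, i.e. β+…+β^K ≥ 49/34 ≈ 1.4412.
With β = 4/5, the partial sums are K=1: 0.8000, K=2: 1.4400, K=3: 1.9520.
K = 3 is the first length at which the sum reaches 1.4412.

3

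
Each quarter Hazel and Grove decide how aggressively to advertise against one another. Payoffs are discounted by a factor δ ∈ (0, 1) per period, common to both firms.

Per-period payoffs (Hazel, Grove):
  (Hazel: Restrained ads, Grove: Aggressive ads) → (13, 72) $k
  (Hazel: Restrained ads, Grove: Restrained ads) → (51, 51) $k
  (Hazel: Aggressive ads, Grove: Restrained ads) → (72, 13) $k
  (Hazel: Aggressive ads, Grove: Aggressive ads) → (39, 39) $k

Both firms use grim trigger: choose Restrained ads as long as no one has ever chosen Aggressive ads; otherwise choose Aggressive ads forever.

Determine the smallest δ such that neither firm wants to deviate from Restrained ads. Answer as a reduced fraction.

7/11

Under grim trigger the critical discount factor is (T−C)/(T−P) with T = 72, C = 51, P = 39.
δ* = (72−51)/(72−39) = 21/33 = 7/11.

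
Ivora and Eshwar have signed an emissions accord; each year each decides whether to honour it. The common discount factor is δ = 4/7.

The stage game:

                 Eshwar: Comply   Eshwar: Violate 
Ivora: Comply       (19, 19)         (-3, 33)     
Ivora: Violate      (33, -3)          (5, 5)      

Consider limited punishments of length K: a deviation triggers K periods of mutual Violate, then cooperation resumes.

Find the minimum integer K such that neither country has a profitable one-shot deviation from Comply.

3

Need Σ_{k=1}^{K} δ^k ≥ (33−19)/(19−5) = 1.0000 at δ = 4/7.
At K = 2 the sum is 0.8980 < 1.0000; at K = 3 it is 1.0845 ≥ 1.0000.
So the minimum punishment length is K = 3.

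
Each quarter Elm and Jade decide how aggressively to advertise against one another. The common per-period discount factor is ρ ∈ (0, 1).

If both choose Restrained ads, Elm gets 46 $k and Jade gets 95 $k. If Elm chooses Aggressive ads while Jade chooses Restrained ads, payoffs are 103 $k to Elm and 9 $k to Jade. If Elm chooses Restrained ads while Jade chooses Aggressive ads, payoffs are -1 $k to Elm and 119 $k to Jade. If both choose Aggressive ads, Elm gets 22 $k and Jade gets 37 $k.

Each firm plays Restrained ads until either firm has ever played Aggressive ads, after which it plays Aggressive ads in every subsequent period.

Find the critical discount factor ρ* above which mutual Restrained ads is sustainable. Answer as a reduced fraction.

19/27

For Elm: deviation gain 103−46 = 57, per-period punishment loss 46−22 = 24. IC gives ρ ≥ 57/81 = 19/27.
For Jade: gain 24, loss 58 per period, so ρ ≥ 24/82 = 12/41.
The tighter constraint is Elm's, so cooperation needs ρ ≥ 19/27.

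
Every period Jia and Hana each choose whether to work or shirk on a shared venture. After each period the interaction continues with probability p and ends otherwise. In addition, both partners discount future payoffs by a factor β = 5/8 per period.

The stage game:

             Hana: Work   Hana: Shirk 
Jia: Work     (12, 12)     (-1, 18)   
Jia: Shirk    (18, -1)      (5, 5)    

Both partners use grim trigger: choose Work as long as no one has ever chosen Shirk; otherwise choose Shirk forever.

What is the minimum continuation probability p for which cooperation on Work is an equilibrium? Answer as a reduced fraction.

48/65

Expected continuation weight on next period's payoff is β·p = 5/8·p, which plays the role of the discount factor.
Cooperation requires 5/8·p ≥ (18−12)/(18−5) = 6/13, hence p ≥ 48/65.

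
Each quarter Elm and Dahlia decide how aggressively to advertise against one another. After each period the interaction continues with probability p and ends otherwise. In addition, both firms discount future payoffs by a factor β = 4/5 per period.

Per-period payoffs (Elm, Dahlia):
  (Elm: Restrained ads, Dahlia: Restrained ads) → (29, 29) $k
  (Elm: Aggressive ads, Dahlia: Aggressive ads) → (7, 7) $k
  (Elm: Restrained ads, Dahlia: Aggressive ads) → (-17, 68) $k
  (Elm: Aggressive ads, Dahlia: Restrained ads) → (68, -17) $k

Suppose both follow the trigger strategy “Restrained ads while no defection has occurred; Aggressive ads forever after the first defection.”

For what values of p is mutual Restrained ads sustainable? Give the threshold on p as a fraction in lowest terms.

Expected continuation weight on next period's payoff is β·p = 4/5·p, which plays the role of the discount factor.
Cooperation requires 4/5·p ≥ (68−29)/(68−7) = 39/61, hence p ≥ 195/244.

195/244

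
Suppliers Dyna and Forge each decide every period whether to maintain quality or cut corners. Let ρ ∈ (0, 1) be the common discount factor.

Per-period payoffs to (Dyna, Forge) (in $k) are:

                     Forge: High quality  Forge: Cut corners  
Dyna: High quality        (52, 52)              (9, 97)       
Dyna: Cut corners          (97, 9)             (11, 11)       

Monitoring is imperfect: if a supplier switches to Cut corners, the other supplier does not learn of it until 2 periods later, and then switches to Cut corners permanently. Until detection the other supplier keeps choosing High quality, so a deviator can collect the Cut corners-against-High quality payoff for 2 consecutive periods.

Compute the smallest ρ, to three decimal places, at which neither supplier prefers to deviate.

The best deviation is to choose Cut corners for all 2 undetected periods, earning 97 each, then 11 forever once detected.
Deviation value: 97(1−ρ^2)/(1−ρ) + 11ρ^2/(1−ρ); cooperation value: 52/(1−ρ).
IC: 52 ≥ 97(1−ρ^2) + 11ρ^2 = 97 − 86ρ^2.
So ρ^2 ≥ 45/86, giving ρ ≥ (45/86)^(1/2) ≈ 0.723.

0.723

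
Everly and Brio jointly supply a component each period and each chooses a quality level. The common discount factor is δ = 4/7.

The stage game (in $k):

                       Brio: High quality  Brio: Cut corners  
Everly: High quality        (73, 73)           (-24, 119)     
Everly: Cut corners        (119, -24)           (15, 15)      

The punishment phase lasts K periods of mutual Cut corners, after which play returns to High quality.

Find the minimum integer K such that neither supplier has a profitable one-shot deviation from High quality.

Need Σ_{k=1}^{K} δ^k ≥ (119−73)/(73−15) = 0.7931 at δ = 4/7.
At K = 1 the sum is 0.5714 < 0.7931; at K = 2 it is 0.8980 ≥ 0.7931.
So the minimum punishment length is K = 2.

2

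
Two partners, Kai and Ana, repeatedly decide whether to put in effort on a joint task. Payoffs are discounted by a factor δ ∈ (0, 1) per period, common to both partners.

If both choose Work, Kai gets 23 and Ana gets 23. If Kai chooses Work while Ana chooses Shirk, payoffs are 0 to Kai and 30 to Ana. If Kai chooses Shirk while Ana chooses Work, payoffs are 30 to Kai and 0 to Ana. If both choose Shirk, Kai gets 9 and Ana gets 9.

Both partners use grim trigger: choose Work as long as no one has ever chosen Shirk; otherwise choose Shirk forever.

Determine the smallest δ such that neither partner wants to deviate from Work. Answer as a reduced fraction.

Cooperation forever yields 23 each period: 23/(1−δ).
Deviating yields 30 once, then 9 forever: 30 + 9δ/(1−δ).
No profitable deviation requires 23/(1−δ) ≥ 30 + 9δ/(1−δ).
Multiplying by (1−δ): 23 ≥ 30(1−δ) + 9δ = 30 − 21δ.
So 21δ ≥ 7, i.e. δ ≥ 7/21 = 1/3.

1/3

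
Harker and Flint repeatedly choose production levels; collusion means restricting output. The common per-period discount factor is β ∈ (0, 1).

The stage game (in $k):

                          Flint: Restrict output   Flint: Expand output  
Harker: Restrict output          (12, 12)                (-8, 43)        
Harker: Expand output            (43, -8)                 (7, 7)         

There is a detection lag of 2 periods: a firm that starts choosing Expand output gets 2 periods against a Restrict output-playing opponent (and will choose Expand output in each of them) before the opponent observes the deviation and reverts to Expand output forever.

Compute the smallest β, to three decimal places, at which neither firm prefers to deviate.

Deviating for the 2 undetected periods gains 43−12 = 31 per period over cooperation, then loses 12−7 = 5 per period forever once punishment starts.
Gain: 31(1 + β + … + β^1); loss: 5·β^2/(1−β).
No profitable deviation ⇔ 31(1−β^2) ≤ 5·β^2, i.e. β^2 ≥ 31/(31+5) = 31/36.
Hence β ≥ (31/36)^(1/2) ≈ 0.928.

0.928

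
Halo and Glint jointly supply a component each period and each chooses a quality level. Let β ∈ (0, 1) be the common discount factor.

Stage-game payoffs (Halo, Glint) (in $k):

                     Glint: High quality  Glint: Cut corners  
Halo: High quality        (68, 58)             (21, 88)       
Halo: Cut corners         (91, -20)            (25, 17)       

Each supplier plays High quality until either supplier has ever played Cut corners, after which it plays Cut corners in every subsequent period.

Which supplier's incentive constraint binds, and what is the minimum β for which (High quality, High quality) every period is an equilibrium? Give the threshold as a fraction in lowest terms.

Glint; β ≥ 30/71

Halo: cooperation gives 68 each period; deviation gives 91 once then 25 forever.
  68/(1−β) ≥ 91 + 25β/(1−β) ⇒ β ≥ 23/66.
Glint: cooperation gives 58 each period; deviation gives 88 once then 17 forever.
  β ≥ 30/71.
Both must hold, so the binding constraint is Glint's: β ≥ 30/71.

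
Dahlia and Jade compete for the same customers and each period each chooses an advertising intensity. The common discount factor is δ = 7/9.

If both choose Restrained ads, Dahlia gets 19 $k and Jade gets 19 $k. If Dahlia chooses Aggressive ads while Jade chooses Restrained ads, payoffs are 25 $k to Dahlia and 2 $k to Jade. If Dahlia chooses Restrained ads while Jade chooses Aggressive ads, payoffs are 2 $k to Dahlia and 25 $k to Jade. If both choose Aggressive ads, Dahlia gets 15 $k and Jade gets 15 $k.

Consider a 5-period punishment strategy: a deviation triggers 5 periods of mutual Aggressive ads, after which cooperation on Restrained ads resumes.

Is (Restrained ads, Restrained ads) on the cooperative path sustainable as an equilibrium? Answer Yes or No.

IC: δ+…+δ^5 ≥ (25−19)/(19−15) = 3/2.
At δ = 7/9: partial sum = 2.5038 ≥ 1.5000. Cooperation sustainable.

Yes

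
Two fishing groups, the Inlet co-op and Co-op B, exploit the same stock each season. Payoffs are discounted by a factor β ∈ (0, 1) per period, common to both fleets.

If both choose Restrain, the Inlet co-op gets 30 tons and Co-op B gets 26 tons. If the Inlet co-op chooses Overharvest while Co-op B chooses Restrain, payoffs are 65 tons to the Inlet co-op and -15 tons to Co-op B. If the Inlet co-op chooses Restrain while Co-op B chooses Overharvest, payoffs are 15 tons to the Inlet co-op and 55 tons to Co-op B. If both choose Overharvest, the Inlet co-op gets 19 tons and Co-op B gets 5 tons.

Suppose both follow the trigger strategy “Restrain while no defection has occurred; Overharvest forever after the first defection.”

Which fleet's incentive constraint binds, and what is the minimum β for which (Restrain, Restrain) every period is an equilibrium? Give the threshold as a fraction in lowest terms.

the Inlet co-op: cooperation gives 30 each period; deviation gives 65 once then 19 forever.
  30/(1−β) ≥ 65 + 19β/(1−β) ⇒ β ≥ 35/46.
Co-op B: cooperation gives 26 each period; deviation gives 55 once then 5 forever.
  β ≥ 29/50.
Both must hold, so the binding constraint is the Inlet co-op's: β ≥ 35/46.

the Inlet co-op; β ≥ 35/46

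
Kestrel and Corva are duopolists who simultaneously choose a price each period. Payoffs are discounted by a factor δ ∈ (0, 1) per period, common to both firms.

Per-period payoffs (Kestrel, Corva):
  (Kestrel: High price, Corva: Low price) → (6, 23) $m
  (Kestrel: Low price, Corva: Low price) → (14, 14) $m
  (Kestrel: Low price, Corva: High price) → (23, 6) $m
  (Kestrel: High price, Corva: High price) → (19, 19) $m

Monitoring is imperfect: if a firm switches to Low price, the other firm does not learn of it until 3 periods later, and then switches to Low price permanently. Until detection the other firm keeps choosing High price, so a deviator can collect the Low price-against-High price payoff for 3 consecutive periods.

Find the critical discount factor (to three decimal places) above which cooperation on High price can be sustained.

Deviating for the 3 undetected periods gains 23−19 = 4 per period over cooperation, then loses 19−14 = 5 per period forever once punishment starts.
Gain: 4(1 + δ + … + δ^2); loss: 5·δ^3/(1−δ).
No profitable deviation ⇔ 4(1−δ^3) ≤ 5·δ^3, i.e. δ^3 ≥ 4/(4+5) = 4/9.
Hence δ ≥ (4/9)^(1/3) ≈ 0.763.

0.763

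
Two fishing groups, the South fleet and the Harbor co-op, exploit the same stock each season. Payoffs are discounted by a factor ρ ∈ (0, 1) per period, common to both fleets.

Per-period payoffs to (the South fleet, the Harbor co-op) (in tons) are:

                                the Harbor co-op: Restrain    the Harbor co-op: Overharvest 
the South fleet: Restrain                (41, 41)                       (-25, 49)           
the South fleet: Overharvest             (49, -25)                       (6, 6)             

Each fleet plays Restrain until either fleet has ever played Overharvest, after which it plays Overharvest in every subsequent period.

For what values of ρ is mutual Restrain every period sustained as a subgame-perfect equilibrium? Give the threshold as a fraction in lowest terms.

8/43

Cooperation forever yields 41 each period: 41/(1−ρ).
Deviating yields 49 once, then 6 forever: 49 + 6ρ/(1−ρ).
No profitable deviation requires 41/(1−ρ) ≥ 49 + 6ρ/(1−ρ).
Multiplying by (1−ρ): 41 ≥ 49(1−ρ) + 6ρ = 49 − 43ρ.
So 43ρ ≥ 8, i.e. ρ ≥ 8/43.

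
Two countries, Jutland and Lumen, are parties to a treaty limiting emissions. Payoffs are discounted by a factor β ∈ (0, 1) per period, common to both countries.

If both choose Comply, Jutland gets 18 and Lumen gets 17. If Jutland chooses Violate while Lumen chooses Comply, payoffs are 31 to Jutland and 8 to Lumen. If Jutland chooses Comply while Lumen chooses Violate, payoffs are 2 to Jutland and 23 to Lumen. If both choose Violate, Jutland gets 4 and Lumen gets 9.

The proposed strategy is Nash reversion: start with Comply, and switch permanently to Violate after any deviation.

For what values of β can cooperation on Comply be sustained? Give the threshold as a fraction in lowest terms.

Jutland: cooperation gives 18 each period; deviation gives 31 once then 4 forever.
  18/(1−β) ≥ 31 + 4β/(1−β) ⇒ β ≥ 13/27.
Lumen: cooperation gives 17 each period; deviation gives 23 once then 9 forever.
  β ≥ 6/14 = 3/7.
Both must hold, so the binding constraint is Jutland's: β ≥ 13/27.

13/27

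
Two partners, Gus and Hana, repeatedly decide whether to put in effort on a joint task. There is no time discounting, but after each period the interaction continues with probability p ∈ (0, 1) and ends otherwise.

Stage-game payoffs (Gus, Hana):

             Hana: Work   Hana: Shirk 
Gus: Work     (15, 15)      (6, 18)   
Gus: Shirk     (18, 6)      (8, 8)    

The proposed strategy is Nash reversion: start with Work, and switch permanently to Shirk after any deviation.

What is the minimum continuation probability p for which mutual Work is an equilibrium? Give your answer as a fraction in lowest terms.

With no time discounting, the continuation probability p plays the role of the discount factor.
Grim-trigger IC: 15/(1−p) ≥ 18 + 8p/(1−p) ⇒ p ≥ (18−15)/(18−8) = 3/10.

3/10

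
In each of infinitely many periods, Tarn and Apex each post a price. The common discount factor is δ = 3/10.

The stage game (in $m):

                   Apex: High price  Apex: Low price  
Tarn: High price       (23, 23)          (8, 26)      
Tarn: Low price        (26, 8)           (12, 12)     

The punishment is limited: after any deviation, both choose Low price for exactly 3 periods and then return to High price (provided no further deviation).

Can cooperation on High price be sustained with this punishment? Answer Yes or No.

A one-shot deviation gives 26 now, then 12 for 3 periods, then back to 23.
Gain from deviating: (26−23) today; loss: (23−12) in each of the next 3 periods.
No-deviation condition: (23−12)(δ+…+δ^3) ≥ 26−23, i.e. δ+…+δ^3 ≥ 3/11.
At δ = 3/10: δ+…+δ^3 = 0.4170 ≥ 0.2727.
So cooperation is sustainable.

Yes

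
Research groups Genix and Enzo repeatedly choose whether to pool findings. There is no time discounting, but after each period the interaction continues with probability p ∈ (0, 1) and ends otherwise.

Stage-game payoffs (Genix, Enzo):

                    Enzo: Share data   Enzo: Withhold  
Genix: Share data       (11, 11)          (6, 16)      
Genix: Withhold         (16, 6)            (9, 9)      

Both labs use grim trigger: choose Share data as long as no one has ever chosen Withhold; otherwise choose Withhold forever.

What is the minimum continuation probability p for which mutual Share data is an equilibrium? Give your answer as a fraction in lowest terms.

5/7

With no time discounting, the continuation probability p plays the role of the discount factor.
Grim-trigger IC: 11/(1−p) ≥ 16 + 9p/(1−p) ⇒ p ≥ (16−11)/(16−9) = 5/7.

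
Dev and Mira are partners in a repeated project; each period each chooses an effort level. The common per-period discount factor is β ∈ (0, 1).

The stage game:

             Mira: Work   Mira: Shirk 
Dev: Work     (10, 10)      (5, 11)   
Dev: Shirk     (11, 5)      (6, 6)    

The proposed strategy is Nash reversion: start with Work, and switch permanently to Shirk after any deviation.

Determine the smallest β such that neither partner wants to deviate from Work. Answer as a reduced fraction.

Under grim trigger the critical discount factor is (T−C)/(T−P) with T = 11, C = 10, P = 6.
β* = (11−10)/(11−6) = 1/5.

1/5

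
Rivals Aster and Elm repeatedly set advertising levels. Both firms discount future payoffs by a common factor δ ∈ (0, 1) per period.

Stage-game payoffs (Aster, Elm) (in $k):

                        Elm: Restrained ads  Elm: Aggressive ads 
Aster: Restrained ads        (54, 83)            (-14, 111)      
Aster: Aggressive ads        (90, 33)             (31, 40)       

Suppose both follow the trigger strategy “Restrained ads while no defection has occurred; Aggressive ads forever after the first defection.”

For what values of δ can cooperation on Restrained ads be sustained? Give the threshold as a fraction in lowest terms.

36/59

Aster's threshold: (90−54)/(90−31) = 36/59.
Elm's threshold: (111−83)/(111−40) = 28/71.
36/59 > 28/71, so Aster binds and δ* = 36/59.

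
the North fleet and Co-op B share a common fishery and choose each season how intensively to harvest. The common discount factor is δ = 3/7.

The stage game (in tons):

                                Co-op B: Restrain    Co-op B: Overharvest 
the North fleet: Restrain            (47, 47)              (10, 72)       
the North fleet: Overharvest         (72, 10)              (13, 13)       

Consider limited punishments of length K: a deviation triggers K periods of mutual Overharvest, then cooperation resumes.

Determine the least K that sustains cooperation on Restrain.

5

No profitable deviation requires (47−13)(δ+…+δ^K) ≥ 72−47, i.e. δ+…+δ^K ≥ 25/34 ≈ 0.7353.
With δ = 3/7, the partial sums are K=1: 0.4286, K=2: 0.6122, K=3: 0.6910, K=4: 0.7247, K=5: 0.7392.
K = 5 is the first length at which the sum reaches 0.7353.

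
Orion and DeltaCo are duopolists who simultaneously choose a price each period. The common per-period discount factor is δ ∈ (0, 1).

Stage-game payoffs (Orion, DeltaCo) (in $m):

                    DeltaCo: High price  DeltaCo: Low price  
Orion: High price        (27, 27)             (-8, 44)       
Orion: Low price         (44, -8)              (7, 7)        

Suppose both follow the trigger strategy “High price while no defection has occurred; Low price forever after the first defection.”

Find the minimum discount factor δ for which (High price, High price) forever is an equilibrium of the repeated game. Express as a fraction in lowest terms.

17/37

Cooperation forever yields 27 each period: 27/(1−δ).
Deviating yields 44 once, then 7 forever: 44 + 7δ/(1−δ).
No profitable deviation requires 27/(1−δ) ≥ 44 + 7δ/(1−δ).
Multiplying by (1−δ): 27 ≥ 44(1−δ) + 7δ = 44 − 37δ.
So 37δ ≥ 17, i.e. δ ≥ 17/37.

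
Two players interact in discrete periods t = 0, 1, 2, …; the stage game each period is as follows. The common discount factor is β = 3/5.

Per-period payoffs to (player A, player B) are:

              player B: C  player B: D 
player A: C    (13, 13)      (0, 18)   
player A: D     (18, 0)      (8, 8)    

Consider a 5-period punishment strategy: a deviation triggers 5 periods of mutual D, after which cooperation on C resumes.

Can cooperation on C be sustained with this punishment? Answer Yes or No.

Comparing payoff streams over the 6 periods until play realigns: cooperate → 13(1+β+…+β^5); deviate → 18 + 8(β+…+β^5).
Cooperation is sustained iff (13−8)(β+…+β^5) ≥ 18−13.
β+…+β^5 = 3/5·(1−(3/5)^5)/(1−3/5) = 1.3834, and (18−13)/(13−8) = 1.0000.
1.3834 ≥ 1.0000, so cooperation is sustainable.

Yes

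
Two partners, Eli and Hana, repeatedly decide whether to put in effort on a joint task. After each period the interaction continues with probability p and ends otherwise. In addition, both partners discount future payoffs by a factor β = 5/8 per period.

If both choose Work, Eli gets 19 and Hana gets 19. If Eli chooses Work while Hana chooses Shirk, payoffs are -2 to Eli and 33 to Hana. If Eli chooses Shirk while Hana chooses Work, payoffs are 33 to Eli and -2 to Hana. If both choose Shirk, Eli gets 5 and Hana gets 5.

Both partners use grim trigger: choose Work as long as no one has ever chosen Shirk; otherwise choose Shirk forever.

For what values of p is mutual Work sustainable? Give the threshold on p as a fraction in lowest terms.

4/5

Expected continuation weight on next period's payoff is β·p = 5/8·p, which plays the role of the discount factor.
Cooperation requires 5/8·p ≥ (33−19)/(33−5) = 1/2, hence p ≥ 4/5.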